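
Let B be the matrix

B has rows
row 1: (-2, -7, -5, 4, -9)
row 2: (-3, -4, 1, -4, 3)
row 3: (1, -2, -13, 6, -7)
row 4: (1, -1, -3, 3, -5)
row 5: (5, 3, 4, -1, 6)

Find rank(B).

5

Row reduce to echelon form.
R2 ← R2 − (3/2)·R1: [0, 13/2, 17/2, -10, 33/2]
R3 ← R3 + (1/2)·R1: [0, -11/2, -31/2, 8, -23/2]
R4 ← R4 + (1/2)·R1: [0, -9/2, -11/2, 5, -19/2]
R5 ← R5 + (5/2)·R1: [0, -29/2, -17/2, 9, -33/2]
R3 ← R3 + (11/13)·R2: [0, 0, -108/13, -6/13, 32/13]
R4 ← R4 + (9/13)·R2: [0, 0, 5/13, -25/13, 25/13]
R5 ← R5 + (29/13)·R2: [0, 0, 136/13, -173/13, 264/13]
R4 ← R4 + (5/108)·R3: [0, 0, 0, -35/18, 55/27]
R5 ← R5 + (34/27)·R3: [0, 0, 0, -125/9, 632/27]
R5 ← R5 − (50/7)·R4: [0, 0, 0, 0, 62/7]
Echelon form has 5 nonzero rows, so rank(B) = 5.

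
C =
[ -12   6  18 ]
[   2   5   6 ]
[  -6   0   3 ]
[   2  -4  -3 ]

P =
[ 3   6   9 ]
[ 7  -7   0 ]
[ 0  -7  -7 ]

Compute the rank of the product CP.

2

First compute CP:
[[  6, -240, -234],
 [ 41, -65, -24],
 [-18, -57, -75],
 [-22,  61,  39]]
Now row reduce the product.
R2 ← R2 − (41/6)·R1: [0, 1575, 1575]
R3 ← R3 + (3)·R1: [0, -777, -777]
R4 ← R4 + (11/3)·R1: [0, -819, -819]
R3 ← R3 + (37/75)·R2: [0, 0, 0]
R4 ← R4 + (13/25)·R2: [0, 0, 0]
2 nonzero rows, so rank(CP) = 2.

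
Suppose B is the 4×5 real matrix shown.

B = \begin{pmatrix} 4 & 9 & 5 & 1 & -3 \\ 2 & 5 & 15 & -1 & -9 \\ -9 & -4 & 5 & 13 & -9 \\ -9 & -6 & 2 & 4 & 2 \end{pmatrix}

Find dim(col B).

4

Row reduce to echelon form.
R2 ← R2 − (1/2)·R1: [0, 1/2, 25/2, -3/2, -15/2]
R3 ← R3 + (9/4)·R1: [0, 65/4, 65/4, 61/4, -63/4]
R4 ← R4 + (9/4)·R1: [0, 57/4, 53/4, 25/4, -19/4]
R3 ← R3 − (65/2)·R2: [0, 0, -390, 64, 228]
R4 ← R4 − (57/2)·R2: [0, 0, -343, 49, 209]
R4 ← R4 − (343/390)·R3: [0, 0, 0, -1421/195, 551/65]
Echelon form has 4 nonzero rows, so rank(B) = 4.
The column space has dimension equal to the rank: 4.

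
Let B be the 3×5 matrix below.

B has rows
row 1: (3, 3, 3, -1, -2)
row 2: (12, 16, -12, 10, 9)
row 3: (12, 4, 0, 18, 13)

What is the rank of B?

Row reduce to echelon form.
R2 ← R2 − (4)·R1: [0, 4, -24, 14, 17]
R3 ← R3 − (4)·R1: [0, -8, -12, 22, 21]
R3 ← R3 + (2)·R2: [0, 0, -60, 50, 55]
Echelon form has 3 nonzero rows, so rank(B) = 3.

3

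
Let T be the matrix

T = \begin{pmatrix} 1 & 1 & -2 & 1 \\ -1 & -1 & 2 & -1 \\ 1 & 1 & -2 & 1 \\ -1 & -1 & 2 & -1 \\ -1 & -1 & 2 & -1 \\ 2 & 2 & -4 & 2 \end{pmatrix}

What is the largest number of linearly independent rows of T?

Row reduce to echelon form.
R2 ← R2 + R1: [0, 0, 0, 0]
R3 ← R3 − R1: [0, 0, 0, 0]
R4 ← R4 + R1: [0, 0, 0, 0]
R5 ← R5 + R1: [0, 0, 0, 0]
R6 ← R6 − (2)·R1: [0, 0, 0, 0]
Echelon form has 1 nonzero row, so rank(T) = 1.
The rank gives the maximum number of linearly independent rows: 1.

1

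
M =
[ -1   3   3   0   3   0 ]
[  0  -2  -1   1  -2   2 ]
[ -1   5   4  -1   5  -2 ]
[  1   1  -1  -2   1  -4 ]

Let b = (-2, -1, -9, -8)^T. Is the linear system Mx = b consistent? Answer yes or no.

Row reduce the augmented matrix [M | b].
R3 ← R3 − R1: [0, 2, 1, -1, 2, -2, -7]
R4 ← R4 + R1: [0, 4, 2, -2, 4, -4, -10]
R3 ← R3 + R2: [0, 0, 0, 0, 0, 0, -8]
R4 ← R4 + (2)·R2: [0, 0, 0, 0, 0, 0, -12]
R4 ← R4 − (3/2)·R3: [0, 0, 0, 0, 0, 0, 0]
The echelon form has 3 nonzero rows; the last pivot sits in the augmented column, so rank(M) = 2 but rank([M|b]) = 3.
Since the ranks differ, the system is inconsistent.

no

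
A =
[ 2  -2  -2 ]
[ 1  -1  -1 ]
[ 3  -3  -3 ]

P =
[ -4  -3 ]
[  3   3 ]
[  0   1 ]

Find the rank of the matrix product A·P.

1

First compute AP:
[[-14, -14],
 [ -7,  -7],
 [-21, -21]]
Now row reduce the product.
R2 ← R2 − (1/2)·R1: [0, 0]
R3 ← R3 − (3/2)·R1: [0, 0]
1 nonzero row, so rank(AP) = 1.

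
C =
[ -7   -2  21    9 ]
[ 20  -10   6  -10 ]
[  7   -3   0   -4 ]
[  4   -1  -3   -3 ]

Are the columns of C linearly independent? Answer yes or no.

Row reduce C to echelon form.
R2 ← R2 + (20/7)·R1: [0, -110/7, 66, 110/7]
R3 ← R3 + R1: [0, -5, 21, 5]
R4 ← R4 + (4/7)·R1: [0, -15/7, 9, 15/7]
R3 ← R3 − (7/22)·R2: [0, 0, 0, 0]
R4 ← R4 − (3/22)·R2: [0, 0, 0, 0]
2 pivots among 4 columns.
Only 2 < 4 pivot columns, so the columns are linearly dependent.

no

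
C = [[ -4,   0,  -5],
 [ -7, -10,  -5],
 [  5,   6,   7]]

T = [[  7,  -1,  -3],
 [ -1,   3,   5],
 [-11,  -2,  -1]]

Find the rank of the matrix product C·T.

First compute CT:
[[ 27,  14,  17],
 [ 16, -13, -24],
 [-48,  -1,   8]]
Now row reduce the product.
R2 ← R2 − (16/27)·R1: [0, -575/27, -920/27]
R3 ← R3 + (16/9)·R1: [0, 215/9, 344/9]
R3 ← R3 + (129/115)·R2: [0, 0, 0]
2 nonzero rows, so rank(CT) = 2.

2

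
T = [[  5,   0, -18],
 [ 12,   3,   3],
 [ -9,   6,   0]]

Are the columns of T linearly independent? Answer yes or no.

Row reduce T to echelon form.
R2 ← R2 − (12/5)·R1: [0, 3, 231/5]
R3 ← R3 + (9/5)·R1: [0, 6, -162/5]
R3 ← R3 − (2)·R2: [0, 0, -624/5]
3 pivots among 3 columns.
Every column is a pivot column, so the columns are linearly independent.

yes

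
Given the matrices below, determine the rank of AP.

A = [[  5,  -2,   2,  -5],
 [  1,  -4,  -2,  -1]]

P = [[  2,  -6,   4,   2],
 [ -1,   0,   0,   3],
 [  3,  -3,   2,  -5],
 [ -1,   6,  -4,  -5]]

First compute AP:
[[ 23, -66,  44,  19],
 [  1,  -6,   4,   5]]
Now row reduce the product.
R2 ← R2 − (1/23)·R1: [0, -72/23, 48/23, 96/23]
2 nonzero rows, so rank(AP) = 2.

2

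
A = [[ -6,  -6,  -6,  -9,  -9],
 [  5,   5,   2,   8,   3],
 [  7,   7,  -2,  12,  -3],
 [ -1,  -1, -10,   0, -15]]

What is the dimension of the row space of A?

Row reduce to echelon form.
R2 ← R2 + (5/6)·R1: [0, 0, -3, 1/2, -9/2]
R3 ← R3 + (7/6)·R1: [0, 0, -9, 3/2, -27/2]
R4 ← R4 − (1/6)·R1: [0, 0, -9, 3/2, -27/2]
R3 ← R3 − (3)·R2: [0, 0, 0, 0, 0]
R4 ← R4 − (3)·R2: [0, 0, 0, 0, 0]
Echelon form has 2 nonzero rows, so rank(A) = 2.
The row space has dimension equal to the rank: 2.

2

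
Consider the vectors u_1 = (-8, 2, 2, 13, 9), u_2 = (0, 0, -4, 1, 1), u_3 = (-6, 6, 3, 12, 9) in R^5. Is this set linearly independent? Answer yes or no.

yes

Form the matrix with these vectors as rows and row reduce.
R3 ← R3 − (3/4)·R1: [0, 9/2, 3/2, 9/4, 9/4]
Swap R2 ↔ R3
3 nonzero rows, so the 3 vectors span a space of dimension 3.
Since 3 = 3, the vectors are linearly independent.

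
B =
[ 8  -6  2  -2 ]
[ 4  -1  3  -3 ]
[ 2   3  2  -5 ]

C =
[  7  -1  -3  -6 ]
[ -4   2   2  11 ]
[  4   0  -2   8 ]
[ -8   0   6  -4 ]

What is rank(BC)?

3

First compute BC:
[[104, -20, -52, -90],
 [ 68,  -6, -38,   1],
 [ 50,   4, -34,  57]]
Now row reduce the product.
R2 ← R2 − (17/26)·R1: [0, 92/13, -4, 778/13]
R3 ← R3 − (25/52)·R1: [0, 177/13, -9, 2607/26]
R3 ← R3 − (177/92)·R2: [0, 0, -30/23, -342/23]
3 nonzero rows, so rank(BC) = 3.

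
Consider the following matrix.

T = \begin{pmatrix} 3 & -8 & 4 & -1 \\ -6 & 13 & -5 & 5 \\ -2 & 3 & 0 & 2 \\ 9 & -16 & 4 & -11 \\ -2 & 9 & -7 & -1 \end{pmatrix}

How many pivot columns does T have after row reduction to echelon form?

3

Row reduce to echelon form.
R2 ← R2 + (2)·R1: [0, -3, 3, 3]
R3 ← R3 + (2/3)·R1: [0, -7/3, 8/3, 4/3]
R4 ← R4 − (3)·R1: [0, 8, -8, -8]
R5 ← R5 + (2/3)·R1: [0, 11/3, -13/3, -5/3]
R3 ← R3 − (7/9)·R2: [0, 0, 1/3, -1]
R4 ← R4 + (8/3)·R2: [0, 0, 0, 0]
R5 ← R5 + (11/9)·R2: [0, 0, -2/3, 2]
R5 ← R5 + (2)·R3: [0, 0, 0, 0]
Echelon form has 3 nonzero rows, so rank(T) = 3.
Each nonzero row contributes one pivot column: 3 pivot columns.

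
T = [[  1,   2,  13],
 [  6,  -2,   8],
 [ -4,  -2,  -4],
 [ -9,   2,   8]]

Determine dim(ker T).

Row reduce to echelon form.
R2 ← R2 − (6)·R1: [0, -14, -70]
R3 ← R3 + (4)·R1: [0, 6, 48]
R4 ← R4 + (9)·R1: [0, 20, 125]
R3 ← R3 + (3/7)·R2: [0, 0, 18]
R4 ← R4 + (10/7)·R2: [0, 0, 25]
R4 ← R4 − (25/18)·R3: [0, 0, 0]
3 nonzero rows, so rank(T) = 3.
T has 3 columns; by rank–nullity, nullity = 3 − 3 = 0.

0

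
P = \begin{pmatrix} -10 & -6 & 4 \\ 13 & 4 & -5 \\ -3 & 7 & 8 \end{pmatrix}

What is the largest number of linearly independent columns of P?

3

Row reduce to echelon form.
R2 ← R2 + (13/10)·R1: [0, -19/5, 1/5]
R3 ← R3 − (3/10)·R1: [0, 44/5, 34/5]
R3 ← R3 + (44/19)·R2: [0, 0, 138/19]
Echelon form has 3 nonzero rows, so rank(P) = 3.
The rank gives the maximum number of linearly independent columns: 3.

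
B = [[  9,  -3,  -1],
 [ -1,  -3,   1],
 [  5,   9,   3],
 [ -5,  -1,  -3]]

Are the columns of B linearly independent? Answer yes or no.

Row reduce B to echelon form.
R2 ← R2 + (1/9)·R1: [0, -10/3, 8/9]
R3 ← R3 − (5/9)·R1: [0, 32/3, 32/9]
R4 ← R4 + (5/9)·R1: [0, -8/3, -32/9]
R3 ← R3 + (16/5)·R2: [0, 0, 32/5]
R4 ← R4 − (4/5)·R2: [0, 0, -64/15]
R4 ← R4 + (2/3)·R3: [0, 0, 0]
3 pivots among 3 columns.
Every column is a pivot column, so the columns are linearly independent.

yes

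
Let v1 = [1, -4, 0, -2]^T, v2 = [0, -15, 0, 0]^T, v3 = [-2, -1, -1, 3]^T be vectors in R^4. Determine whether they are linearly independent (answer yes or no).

yes

Form the matrix with these vectors as rows and row reduce.
R3 ← R3 + (2)·R1: [0, -9, -1, -1]
R3 ← R3 − (3/5)·R2: [0, 0, -1, -1]
3 nonzero rows, so the 3 vectors span a space of dimension 3.
Since 3 = 3, the vectors are linearly independent.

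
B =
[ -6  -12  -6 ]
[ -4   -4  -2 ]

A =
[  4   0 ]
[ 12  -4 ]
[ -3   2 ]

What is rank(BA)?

2

First compute BA:
[[-150,  36],
 [-58,  12]]
Now row reduce the product.
R2 ← R2 − (29/75)·R1: [0, -48/25]
2 nonzero rows, so rank(BA) = 2.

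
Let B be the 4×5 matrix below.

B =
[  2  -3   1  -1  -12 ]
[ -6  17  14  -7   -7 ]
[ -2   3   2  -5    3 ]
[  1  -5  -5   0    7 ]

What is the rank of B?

3

Row reduce to echelon form.
R2 ← R2 + (3)·R1: [0, 8, 17, -10, -43]
R3 ← R3 + R1: [0, 0, 3, -6, -9]
R4 ← R4 − (1/2)·R1: [0, -7/2, -11/2, 1/2, 13]
R4 ← R4 + (7/16)·R2: [0, 0, 31/16, -31/8, -93/16]
R4 ← R4 − (31/48)·R3: [0, 0, 0, 0, 0]
Echelon form has 3 nonzero rows, so rank(B) = 3.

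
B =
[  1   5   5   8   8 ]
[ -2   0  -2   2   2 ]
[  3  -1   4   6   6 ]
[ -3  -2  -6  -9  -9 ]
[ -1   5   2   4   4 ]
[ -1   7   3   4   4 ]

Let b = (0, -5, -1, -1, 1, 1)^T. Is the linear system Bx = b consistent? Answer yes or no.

Row reduce the augmented matrix [B | b].
R2 ← R2 + (2)·R1: [0, 10, 8, 18, 18, -5]
R3 ← R3 − (3)·R1: [0, -16, -11, -18, -18, -1]
R4 ← R4 + (3)·R1: [0, 13, 9, 15, 15, -1]
R5 ← R5 + R1: [0, 10, 7, 12, 12, 1]
R6 ← R6 + R1: [0, 12, 8, 12, 12, 1]
R3 ← R3 + (8/5)·R2: [0, 0, 9/5, 54/5, 54/5, -9]
R4 ← R4 − (13/10)·R2: [0, 0, -7/5, -42/5, -42/5, 11/2]
R5 ← R5 − R2: [0, 0, -1, -6, -6, 6]
R6 ← R6 − (6/5)·R2: [0, 0, -8/5, -48/5, -48/5, 7]
R4 ← R4 + (7/9)·R3: [0, 0, 0, 0, 0, -3/2]
R5 ← R5 + (5/9)·R3: [0, 0, 0, 0, 0, 1]
R6 ← R6 + (8/9)·R3: [0, 0, 0, 0, 0, -1]
R5 ← R5 + (2/3)·R4: [0, 0, 0, 0, 0, 0]
R6 ← R6 − (2/3)·R4: [0, 0, 0, 0, 0, 0]
The echelon form has 4 nonzero rows; the last pivot sits in the augmented column, so rank(B) = 3 but rank([B|b]) = 4.
Since the ranks differ, the system is inconsistent.

no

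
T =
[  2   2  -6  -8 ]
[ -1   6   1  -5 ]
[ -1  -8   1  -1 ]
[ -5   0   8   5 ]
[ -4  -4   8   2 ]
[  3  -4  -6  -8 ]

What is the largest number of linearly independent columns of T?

Row reduce to echelon form.
R2 ← R2 + (1/2)·R1: [0, 7, -2, -9]
R3 ← R3 + (1/2)·R1: [0, -7, -2, -5]
R4 ← R4 + (5/2)·R1: [0, 5, -7, -15]
R5 ← R5 + (2)·R1: [0, 0, -4, -14]
R6 ← R6 − (3/2)·R1: [0, -7, 3, 4]
R3 ← R3 + R2: [0, 0, -4, -14]
R4 ← R4 − (5/7)·R2: [0, 0, -39/7, -60/7]
R6 ← R6 + R2: [0, 0, 1, -5]
R4 ← R4 − (39/28)·R3: [0, 0, 0, 153/14]
R5 ← R5 − R3: [0, 0, 0, 0]
R6 ← R6 + (1/4)·R3: [0, 0, 0, -17/2]
R6 ← R6 + (7/9)·R4: [0, 0, 0, 0]
Echelon form has 4 nonzero rows, so rank(T) = 4.
The rank gives the maximum number of linearly independent columns: 4.

4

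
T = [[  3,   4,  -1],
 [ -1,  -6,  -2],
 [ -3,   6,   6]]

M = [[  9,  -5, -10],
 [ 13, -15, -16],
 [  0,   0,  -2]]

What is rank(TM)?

2

First compute TM:
[[ 79, -75, -92],
 [-87,  95, 110],
 [ 51, -75, -78]]
Now row reduce the product.
R2 ← R2 + (87/79)·R1: [0, 980/79, 686/79]
R3 ← R3 − (51/79)·R1: [0, -2100/79, -1470/79]
R3 ← R3 + (15/7)·R2: [0, 0, 0]
2 nonzero rows, so rank(TM) = 2.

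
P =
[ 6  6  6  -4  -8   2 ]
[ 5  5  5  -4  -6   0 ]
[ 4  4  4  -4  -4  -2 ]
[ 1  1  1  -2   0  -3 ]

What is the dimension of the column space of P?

2

Row reduce to echelon form.
R2 ← R2 − (5/6)·R1: [0, 0, 0, -2/3, 2/3, -5/3]
R3 ← R3 − (2/3)·R1: [0, 0, 0, -4/3, 4/3, -10/3]
R4 ← R4 − (1/6)·R1: [0, 0, 0, -4/3, 4/3, -10/3]
R3 ← R3 − (2)·R2: [0, 0, 0, 0, 0, 0]
R4 ← R4 − (2)·R2: [0, 0, 0, 0, 0, 0]
Echelon form has 2 nonzero rows, so rank(P) = 2.
The column space has dimension equal to the rank: 2.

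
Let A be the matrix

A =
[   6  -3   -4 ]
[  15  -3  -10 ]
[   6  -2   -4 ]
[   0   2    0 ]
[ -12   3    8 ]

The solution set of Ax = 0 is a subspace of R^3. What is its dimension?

Row reduce to echelon form.
R2 ← R2 − (5/2)·R1: [0, 9/2, 0]
R3 ← R3 − R1: [0, 1, 0]
R5 ← R5 + (2)·R1: [0, -3, 0]
R3 ← R3 − (2/9)·R2: [0, 0, 0]
R4 ← R4 − (4/9)·R2: [0, 0, 0]
R5 ← R5 + (2/3)·R2: [0, 0, 0]
2 nonzero rows, so rank(A) = 2.
A has 3 columns; by rank–nullity, nullity = 3 − 2 = 1.

1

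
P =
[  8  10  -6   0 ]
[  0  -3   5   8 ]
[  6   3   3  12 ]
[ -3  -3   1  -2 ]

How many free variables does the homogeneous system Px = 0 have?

Row reduce to echelon form.
R3 ← R3 − (3/4)·R1: [0, -9/2, 15/2, 12]
R4 ← R4 + (3/8)·R1: [0, 3/4, -5/4, -2]
R3 ← R3 − (3/2)·R2: [0, 0, 0, 0]
R4 ← R4 + (1/4)·R2: [0, 0, 0, 0]
2 nonzero rows, so rank(P) = 2.
P has 4 columns; by rank–nullity, nullity = 4 − 2 = 2.

2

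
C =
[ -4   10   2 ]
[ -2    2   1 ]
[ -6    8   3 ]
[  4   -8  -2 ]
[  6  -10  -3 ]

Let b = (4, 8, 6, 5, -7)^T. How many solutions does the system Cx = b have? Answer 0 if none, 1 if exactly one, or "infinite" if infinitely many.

Row reduce the augmented matrix [C | b].
R2 ← R2 − (1/2)·R1: [0, -3, 0, 6]
R3 ← R3 − (3/2)·R1: [0, -7, 0, 0]
R4 ← R4 + R1: [0, 2, 0, 9]
R5 ← R5 + (3/2)·R1: [0, 5, 0, -1]
R3 ← R3 − (7/3)·R2: [0, 0, 0, -14]
R4 ← R4 + (2/3)·R2: [0, 0, 0, 13]
R5 ← R5 + (5/3)·R2: [0, 0, 0, 9]
R4 ← R4 + (13/14)·R3: [0, 0, 0, 0]
R5 ← R5 + (9/14)·R3: [0, 0, 0, 0]
The echelon form has 3 nonzero rows; the last pivot sits in the augmented column, so rank(C) = 2 but rank([C|b]) = 3.
Since the ranks differ, the system is inconsistent.
It has no solutions.

0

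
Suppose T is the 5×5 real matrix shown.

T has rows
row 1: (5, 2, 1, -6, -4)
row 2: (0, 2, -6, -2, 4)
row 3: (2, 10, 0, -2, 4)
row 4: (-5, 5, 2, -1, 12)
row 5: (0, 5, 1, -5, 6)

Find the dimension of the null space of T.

Row reduce to echelon form.
R3 ← R3 − (2/5)·R1: [0, 46/5, -2/5, 2/5, 28/5]
R4 ← R4 + R1: [0, 7, 3, -7, 8]
R3 ← R3 − (23/5)·R2: [0, 0, 136/5, 48/5, -64/5]
R4 ← R4 − (7/2)·R2: [0, 0, 24, 0, -6]
R5 ← R5 − (5/2)·R2: [0, 0, 16, 0, -4]
R4 ← R4 − (15/17)·R3: [0, 0, 0, -144/17, 90/17]
R5 ← R5 − (10/17)·R3: [0, 0, 0, -96/17, 60/17]
R5 ← R5 − (2/3)·R4: [0, 0, 0, 0, 0]
4 nonzero rows, so rank(T) = 4.
T has 5 columns; by rank–nullity, nullity = 5 − 4 = 1.

1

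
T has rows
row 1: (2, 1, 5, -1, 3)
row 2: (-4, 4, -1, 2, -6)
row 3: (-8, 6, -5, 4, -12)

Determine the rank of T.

2

Row reduce to echelon form.
R2 ← R2 + (2)·R1: [0, 6, 9, 0, 0]
R3 ← R3 + (4)·R1: [0, 10, 15, 0, 0]
R3 ← R3 − (5/3)·R2: [0, 0, 0, 0, 0]
Echelon form has 2 nonzero rows, so rank(T) = 2.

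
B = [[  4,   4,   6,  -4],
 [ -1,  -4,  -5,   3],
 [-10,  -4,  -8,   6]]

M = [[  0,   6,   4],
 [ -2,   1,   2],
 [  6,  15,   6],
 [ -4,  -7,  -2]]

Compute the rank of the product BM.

2

First compute BM:
[[ 44, 146,  68],
 [-34, -106, -48],
 [-64, -226, -108]]
Now row reduce the product.
R2 ← R2 + (17/22)·R1: [0, 75/11, 50/11]
R3 ← R3 + (16/11)·R1: [0, -150/11, -100/11]
R3 ← R3 + (2)·R2: [0, 0, 0]
2 nonzero rows, so rank(BM) = 2.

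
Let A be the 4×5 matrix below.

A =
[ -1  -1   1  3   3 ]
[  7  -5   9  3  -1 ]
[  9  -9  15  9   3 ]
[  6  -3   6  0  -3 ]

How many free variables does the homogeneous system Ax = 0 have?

3

Row reduce to echelon form.
R2 ← R2 + (7)·R1: [0, -12, 16, 24, 20]
R3 ← R3 + (9)·R1: [0, -18, 24, 36, 30]
R4 ← R4 + (6)·R1: [0, -9, 12, 18, 15]
R3 ← R3 − (3/2)·R2: [0, 0, 0, 0, 0]
R4 ← R4 − (3/4)·R2: [0, 0, 0, 0, 0]
2 nonzero rows, so rank(A) = 2.
A has 5 columns; by rank–nullity, nullity = 5 − 2 = 3.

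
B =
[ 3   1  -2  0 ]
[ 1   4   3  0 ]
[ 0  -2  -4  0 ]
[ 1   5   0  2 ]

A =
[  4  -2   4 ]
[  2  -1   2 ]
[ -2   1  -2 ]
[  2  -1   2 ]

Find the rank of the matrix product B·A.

1

First compute BA:
[[ 18,  -9,  18],
 [  6,  -3,   6],
 [  4,  -2,   4],
 [ 18,  -9,  18]]
Now row reduce the product.
R2 ← R2 − (1/3)·R1: [0, 0, 0]
R3 ← R3 − (2/9)·R1: [0, 0, 0]
R4 ← R4 − R1: [0, 0, 0]
1 nonzero row, so rank(BA) = 1.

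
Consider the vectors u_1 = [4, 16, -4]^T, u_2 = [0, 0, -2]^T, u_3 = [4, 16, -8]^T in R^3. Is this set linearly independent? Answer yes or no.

Form the matrix with these vectors as rows and row reduce.
R3 ← R3 − R1: [0, 0, -4]
R3 ← R3 − (2)·R2: [0, 0, 0]
2 nonzero rows, so the 3 vectors span a space of dimension 2.
Since 2 < 3, the vectors are linearly dependent.

no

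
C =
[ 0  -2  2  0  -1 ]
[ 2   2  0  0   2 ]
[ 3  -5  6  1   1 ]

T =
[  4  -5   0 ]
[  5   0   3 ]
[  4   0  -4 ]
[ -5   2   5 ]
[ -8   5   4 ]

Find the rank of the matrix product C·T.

First compute CT:
[[  6,  -5, -18],
 [  2,   0,  14],
 [ -2,  -8, -30]]
Now row reduce the product.
R2 ← R2 − (1/3)·R1: [0, 5/3, 20]
R3 ← R3 + (1/3)·R1: [0, -29/3, -36]
R3 ← R3 + (29/5)·R2: [0, 0, 80]
3 nonzero rows, so rank(CT) = 3.

3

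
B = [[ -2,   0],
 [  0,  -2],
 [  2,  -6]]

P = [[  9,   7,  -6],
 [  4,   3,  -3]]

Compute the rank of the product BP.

2

First compute BP:
[[-18, -14,  12],
 [ -8,  -6,   6],
 [ -6,  -4,   6]]
Now row reduce the product.
R2 ← R2 − (4/9)·R1: [0, 2/9, 2/3]
R3 ← R3 − (1/3)·R1: [0, 2/3, 2]
R3 ← R3 − (3)·R2: [0, 0, 0]
2 nonzero rows, so rank(BP) = 2.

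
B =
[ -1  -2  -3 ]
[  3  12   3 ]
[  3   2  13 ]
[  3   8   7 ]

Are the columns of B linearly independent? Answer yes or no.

no

Row reduce B to echelon form.
R2 ← R2 + (3)·R1: [0, 6, -6]
R3 ← R3 + (3)·R1: [0, -4, 4]
R4 ← R4 + (3)·R1: [0, 2, -2]
R3 ← R3 + (2/3)·R2: [0, 0, 0]
R4 ← R4 − (1/3)·R2: [0, 0, 0]
2 pivots among 3 columns.
Only 2 < 3 pivot columns, so the columns are linearly dependent.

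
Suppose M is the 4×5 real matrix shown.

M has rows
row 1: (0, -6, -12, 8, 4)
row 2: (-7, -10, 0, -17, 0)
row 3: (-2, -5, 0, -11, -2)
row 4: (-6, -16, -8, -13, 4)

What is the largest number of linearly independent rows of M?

Row reduce to echelon form.
Swap R1 ↔ R2
R3 ← R3 − (2/7)·R1: [0, -15/7, 0, -43/7, -2]
R4 ← R4 − (6/7)·R1: [0, -52/7, -8, 11/7, 4]
R3 ← R3 − (5/14)·R2: [0, 0, 30/7, -9, -24/7]
R4 ← R4 − (26/21)·R2: [0, 0, 48/7, -25/3, -20/21]
R4 ← R4 − (8/5)·R3: [0, 0, 0, 91/15, 68/15]
Echelon form has 4 nonzero rows, so rank(M) = 4.
The rank gives the maximum number of linearly independent rows: 4.

4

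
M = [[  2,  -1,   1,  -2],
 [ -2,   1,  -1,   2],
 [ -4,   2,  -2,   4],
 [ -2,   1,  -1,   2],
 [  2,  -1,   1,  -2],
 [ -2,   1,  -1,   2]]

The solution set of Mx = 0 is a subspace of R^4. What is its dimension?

Row reduce to echelon form.
R2 ← R2 + R1: [0, 0, 0, 0]
R3 ← R3 + (2)·R1: [0, 0, 0, 0]
R4 ← R4 + R1: [0, 0, 0, 0]
R5 ← R5 − R1: [0, 0, 0, 0]
R6 ← R6 + R1: [0, 0, 0, 0]
1 nonzero row, so rank(M) = 1.
M has 4 columns; by rank–nullity, nullity = 4 − 1 = 3.

3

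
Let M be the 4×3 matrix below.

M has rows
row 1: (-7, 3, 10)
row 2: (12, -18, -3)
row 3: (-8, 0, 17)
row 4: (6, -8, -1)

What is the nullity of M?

0

Row reduce to echelon form.
R2 ← R2 + (12/7)·R1: [0, -90/7, 99/7]
R3 ← R3 − (8/7)·R1: [0, -24/7, 39/7]
R4 ← R4 + (6/7)·R1: [0, -38/7, 53/7]
R3 ← R3 − (4/15)·R2: [0, 0, 9/5]
R4 ← R4 − (19/45)·R2: [0, 0, 8/5]
R4 ← R4 − (8/9)·R3: [0, 0, 0]
3 nonzero rows, so rank(M) = 3.
M has 3 columns; by rank–nullity, nullity = 3 − 3 = 0.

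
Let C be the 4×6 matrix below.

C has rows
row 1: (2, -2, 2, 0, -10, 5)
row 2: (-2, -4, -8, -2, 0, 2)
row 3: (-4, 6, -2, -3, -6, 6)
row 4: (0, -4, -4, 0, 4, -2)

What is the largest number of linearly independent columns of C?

Row reduce to echelon form.
R2 ← R2 + R1: [0, -6, -6, -2, -10, 7]
R3 ← R3 + (2)·R1: [0, 2, 2, -3, -26, 16]
R3 ← R3 + (1/3)·R2: [0, 0, 0, -11/3, -88/3, 55/3]
R4 ← R4 − (2/3)·R2: [0, 0, 0, 4/3, 32/3, -20/3]
R4 ← R4 + (4/11)·R3: [0, 0, 0, 0, 0, 0]
Echelon form has 3 nonzero rows, so rank(C) = 3.
The rank gives the maximum number of linearly independent columns: 3.

3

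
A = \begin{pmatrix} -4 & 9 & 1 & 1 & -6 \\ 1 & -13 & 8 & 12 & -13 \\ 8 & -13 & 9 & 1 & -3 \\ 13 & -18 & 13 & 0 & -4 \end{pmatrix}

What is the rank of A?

4

Row reduce to echelon form.
R2 ← R2 + (1/4)·R1: [0, -43/4, 33/4, 49/4, -29/2]
R3 ← R3 + (2)·R1: [0, 5, 11, 3, -15]
R4 ← R4 + (13/4)·R1: [0, 45/4, 65/4, 13/4, -47/2]
R3 ← R3 + (20/43)·R2: [0, 0, 638/43, 374/43, -935/43]
R4 ← R4 + (45/43)·R2: [0, 0, 1070/43, 691/43, -1663/43]
R4 ← R4 − (535/319)·R3: [0, 0, 0, 43/29, -64/29]
Echelon form has 4 nonzero rows, so rank(A) = 4.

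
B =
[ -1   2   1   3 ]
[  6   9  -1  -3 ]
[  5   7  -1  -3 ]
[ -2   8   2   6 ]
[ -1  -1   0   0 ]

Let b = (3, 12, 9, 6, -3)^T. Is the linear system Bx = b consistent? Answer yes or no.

yes

Row reduce the augmented matrix [B | b].
R2 ← R2 + (6)·R1: [0, 21, 5, 15, 30]
R3 ← R3 + (5)·R1: [0, 17, 4, 12, 24]
R4 ← R4 − (2)·R1: [0, 4, 0, 0, 0]
R5 ← R5 − R1: [0, -3, -1, -3, -6]
R3 ← R3 − (17/21)·R2: [0, 0, -1/21, -1/7, -2/7]
R4 ← R4 − (4/21)·R2: [0, 0, -20/21, -20/7, -40/7]
R5 ← R5 + (1/7)·R2: [0, 0, -2/7, -6/7, -12/7]
R4 ← R4 − (20)·R3: [0, 0, 0, 0, 0]
R5 ← R5 − (6)·R3: [0, 0, 0, 0, 0]
The echelon form has 3 nonzero rows, and every pivot lies in the first 4 columns, so rank(B) = rank([B|b]) = 3.
The system is consistent.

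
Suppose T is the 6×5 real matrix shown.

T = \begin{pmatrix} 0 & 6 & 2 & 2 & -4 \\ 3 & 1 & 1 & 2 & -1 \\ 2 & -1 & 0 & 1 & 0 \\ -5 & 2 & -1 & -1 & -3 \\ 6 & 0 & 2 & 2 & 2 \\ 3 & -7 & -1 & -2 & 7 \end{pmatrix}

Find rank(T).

Row reduce to echelon form.
Swap R1 ↔ R2
R3 ← R3 − (2/3)·R1: [0, -5/3, -2/3, -1/3, 2/3]
R4 ← R4 + (5/3)·R1: [0, 11/3, 2/3, 7/3, -14/3]
R5 ← R5 − (2)·R1: [0, -2, 0, -2, 4]
R6 ← R6 − R1: [0, -8, -2, -4, 8]
R3 ← R3 + (5/18)·R2: [0, 0, -1/9, 2/9, -4/9]
R4 ← R4 − (11/18)·R2: [0, 0, -5/9, 10/9, -20/9]
R5 ← R5 + (1/3)·R2: [0, 0, 2/3, -4/3, 8/3]
R6 ← R6 + (4/3)·R2: [0, 0, 2/3, -4/3, 8/3]
R4 ← R4 − (5)·R3: [0, 0, 0, 0, 0]
R5 ← R5 + (6)·R3: [0, 0, 0, 0, 0]
R6 ← R6 + (6)·R3: [0, 0, 0, 0, 0]
Echelon form has 3 nonzero rows, so rank(T) = 3.

3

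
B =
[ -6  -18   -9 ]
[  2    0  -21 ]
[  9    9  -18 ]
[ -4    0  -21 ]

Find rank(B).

Row reduce to echelon form.
R2 ← R2 + (1/3)·R1: [0, -6, -24]
R3 ← R3 + (3/2)·R1: [0, -18, -63/2]
R4 ← R4 − (2/3)·R1: [0, 12, -15]
R3 ← R3 − (3)·R2: [0, 0, 81/2]
R4 ← R4 + (2)·R2: [0, 0, -63]
R4 ← R4 + (14/9)·R3: [0, 0, 0]
Echelon form has 3 nonzero rows, so rank(B) = 3.

3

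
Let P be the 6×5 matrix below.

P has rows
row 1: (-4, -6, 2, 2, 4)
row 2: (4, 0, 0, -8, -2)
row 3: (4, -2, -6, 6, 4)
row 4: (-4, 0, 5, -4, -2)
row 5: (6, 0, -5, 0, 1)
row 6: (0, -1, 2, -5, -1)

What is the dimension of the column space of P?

3

Row reduce to echelon form.
R2 ← R2 + R1: [0, -6, 2, -6, 2]
R3 ← R3 + R1: [0, -8, -4, 8, 8]
R4 ← R4 − R1: [0, 6, 3, -6, -6]
R5 ← R5 + (3/2)·R1: [0, -9, -2, 3, 7]
R3 ← R3 − (4/3)·R2: [0, 0, -20/3, 16, 16/3]
R4 ← R4 + R2: [0, 0, 5, -12, -4]
R5 ← R5 − (3/2)·R2: [0, 0, -5, 12, 4]
R6 ← R6 − (1/6)·R2: [0, 0, 5/3, -4, -4/3]
R4 ← R4 + (3/4)·R3: [0, 0, 0, 0, 0]
R5 ← R5 − (3/4)·R3: [0, 0, 0, 0, 0]
R6 ← R6 + (1/4)·R3: [0, 0, 0, 0, 0]
Echelon form has 3 nonzero rows, so rank(P) = 3.
The column space has dimension equal to the rank: 3.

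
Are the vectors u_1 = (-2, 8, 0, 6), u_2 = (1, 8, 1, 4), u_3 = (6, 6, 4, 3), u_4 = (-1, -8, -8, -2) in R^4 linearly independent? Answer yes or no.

yes

Form the matrix with these vectors as rows and row reduce.
R2 ← R2 + (1/2)·R1: [0, 12, 1, 7]
R3 ← R3 + (3)·R1: [0, 30, 4, 21]
R4 ← R4 − (1/2)·R1: [0, -12, -8, -5]
R3 ← R3 − (5/2)·R2: [0, 0, 3/2, 7/2]
R4 ← R4 + R2: [0, 0, -7, 2]
R4 ← R4 + (14/3)·R3: [0, 0, 0, 55/3]
4 nonzero rows, so the 4 vectors span a space of dimension 4.
Since 4 = 4, the vectors are linearly independent.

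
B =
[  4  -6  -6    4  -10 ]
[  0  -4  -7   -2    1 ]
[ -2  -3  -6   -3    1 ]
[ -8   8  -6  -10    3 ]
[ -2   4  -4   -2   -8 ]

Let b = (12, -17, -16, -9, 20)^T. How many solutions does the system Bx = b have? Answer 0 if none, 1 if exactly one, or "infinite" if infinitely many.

Row reduce the augmented matrix [B | b].
R3 ← R3 + (1/2)·R1: [0, -6, -9, -1, -4, -10]
R4 ← R4 + (2)·R1: [0, -4, -18, -2, -17, 15]
R5 ← R5 + (1/2)·R1: [0, 1, -7, 0, -13, 26]
R3 ← R3 − (3/2)·R2: [0, 0, 3/2, 2, -11/2, 31/2]
R4 ← R4 − R2: [0, 0, -11, 0, -18, 32]
R5 ← R5 + (1/4)·R2: [0, 0, -35/4, -1/2, -51/4, 87/4]
R4 ← R4 + (22/3)·R3: [0, 0, 0, 44/3, -175/3, 437/3]
R5 ← R5 + (35/6)·R3: [0, 0, 0, 67/6, -269/6, 673/6]
R5 ← R5 − (67/88)·R4: [0, 0, 0, 0, -37/88, 111/88]
The echelon form has 5 nonzero rows, and every pivot lies in the first 5 columns, so rank(B) = rank([B|b]) = 5.
The system is consistent.
rank = 5 = number of unknowns, so the solution is unique.

1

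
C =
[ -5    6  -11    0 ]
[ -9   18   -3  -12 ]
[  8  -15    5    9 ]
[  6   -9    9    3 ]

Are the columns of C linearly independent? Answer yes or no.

Row reduce C to echelon form.
R2 ← R2 − (9/5)·R1: [0, 36/5, 84/5, -12]
R3 ← R3 + (8/5)·R1: [0, -27/5, -63/5, 9]
R4 ← R4 + (6/5)·R1: [0, -9/5, -21/5, 3]
R3 ← R3 + (3/4)·R2: [0, 0, 0, 0]
R4 ← R4 + (1/4)·R2: [0, 0, 0, 0]
2 pivots among 4 columns.
Only 2 < 4 pivot columns, so the columns are linearly dependent.

no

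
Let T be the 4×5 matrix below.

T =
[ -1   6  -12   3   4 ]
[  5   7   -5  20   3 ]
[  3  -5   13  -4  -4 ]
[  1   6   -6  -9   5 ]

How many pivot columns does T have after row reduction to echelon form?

Row reduce to echelon form.
R2 ← R2 + (5)·R1: [0, 37, -65, 35, 23]
R3 ← R3 + (3)·R1: [0, 13, -23, 5, 8]
R4 ← R4 + R1: [0, 12, -18, -6, 9]
R3 ← R3 − (13/37)·R2: [0, 0, -6/37, -270/37, -3/37]
R4 ← R4 − (12/37)·R2: [0, 0, 114/37, -642/37, 57/37]
R4 ← R4 + (19)·R3: [0, 0, 0, -156, 0]
Echelon form has 4 nonzero rows, so rank(T) = 4.
Each nonzero row contributes one pivot column: 4 pivot columns.

4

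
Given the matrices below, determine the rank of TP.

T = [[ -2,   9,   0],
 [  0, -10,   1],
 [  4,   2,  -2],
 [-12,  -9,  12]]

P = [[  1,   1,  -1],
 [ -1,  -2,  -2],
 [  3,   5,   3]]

First compute TP:
[[-11, -20, -16],
 [ 13,  25,  23],
 [ -4, -10, -14],
 [ 33,  66,  66]]
Now row reduce the product.
R2 ← R2 + (13/11)·R1: [0, 15/11, 45/11]
R3 ← R3 − (4/11)·R1: [0, -30/11, -90/11]
R4 ← R4 + (3)·R1: [0, 6, 18]
R3 ← R3 + (2)·R2: [0, 0, 0]
R4 ← R4 − (22/5)·R2: [0, 0, 0]
2 nonzero rows, so rank(TP) = 2.

2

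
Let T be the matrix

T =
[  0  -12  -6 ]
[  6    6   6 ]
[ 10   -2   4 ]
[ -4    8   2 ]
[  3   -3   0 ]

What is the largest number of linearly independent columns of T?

Row reduce to echelon form.
Swap R1 ↔ R2
R3 ← R3 − (5/3)·R1: [0, -12, -6]
R4 ← R4 + (2/3)·R1: [0, 12, 6]
R5 ← R5 − (1/2)·R1: [0, -6, -3]
R3 ← R3 − R2: [0, 0, 0]
R4 ← R4 + R2: [0, 0, 0]
R5 ← R5 − (1/2)·R2: [0, 0, 0]
Echelon form has 2 nonzero rows, so rank(T) = 2.
The rank gives the maximum number of linearly independent columns: 2.

2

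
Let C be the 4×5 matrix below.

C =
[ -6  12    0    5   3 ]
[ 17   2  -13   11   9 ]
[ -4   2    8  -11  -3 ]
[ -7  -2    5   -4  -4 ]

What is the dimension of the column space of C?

3

Row reduce to echelon form.
R2 ← R2 + (17/6)·R1: [0, 36, -13, 151/6, 35/2]
R3 ← R3 − (2/3)·R1: [0, -6, 8, -43/3, -5]
R4 ← R4 − (7/6)·R1: [0, -16, 5, -59/6, -15/2]
R3 ← R3 + (1/6)·R2: [0, 0, 35/6, -365/36, -25/12]
R4 ← R4 + (4/9)·R2: [0, 0, -7/9, 73/54, 5/18]
R4 ← R4 + (2/15)·R3: [0, 0, 0, 0, 0]
Echelon form has 3 nonzero rows, so rank(C) = 3.
The column space has dimension equal to the rank: 3.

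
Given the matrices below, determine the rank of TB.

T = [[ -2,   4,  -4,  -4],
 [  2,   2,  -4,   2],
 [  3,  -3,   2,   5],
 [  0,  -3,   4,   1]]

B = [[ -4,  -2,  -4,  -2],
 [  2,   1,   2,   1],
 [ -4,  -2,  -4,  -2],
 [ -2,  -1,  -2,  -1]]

First compute TB:
[[ 40,  20,  40,  20],
 [  8,   4,   8,   4],
 [-36, -18, -36, -18],
 [-24, -12, -24, -12]]
Now row reduce the product.
R2 ← R2 − (1/5)·R1: [0, 0, 0, 0]
R3 ← R3 + (9/10)·R1: [0, 0, 0, 0]
R4 ← R4 + (3/5)·R1: [0, 0, 0, 0]
1 nonzero row, so rank(TB) = 1.

1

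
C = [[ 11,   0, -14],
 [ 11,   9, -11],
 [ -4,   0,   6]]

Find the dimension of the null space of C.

Row reduce to echelon form.
R2 ← R2 − R1: [0, 9, 3]
R3 ← R3 + (4/11)·R1: [0, 0, 10/11]
3 nonzero rows, so rank(C) = 3.
C has 3 columns; by rank–nullity, nullity = 3 − 3 = 0.

0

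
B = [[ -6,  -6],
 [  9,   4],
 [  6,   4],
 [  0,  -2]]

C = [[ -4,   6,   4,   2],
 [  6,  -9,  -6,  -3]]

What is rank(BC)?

First compute BC:
[[-12,  18,  12,   6],
 [-12,  18,  12,   6],
 [  0,   0,   0,   0],
 [-12,  18,  12,   6]]
Now row reduce the product.
R2 ← R2 − R1: [0, 0, 0, 0]
R4 ← R4 − R1: [0, 0, 0, 0]
1 nonzero row, so rank(BC) = 1.

1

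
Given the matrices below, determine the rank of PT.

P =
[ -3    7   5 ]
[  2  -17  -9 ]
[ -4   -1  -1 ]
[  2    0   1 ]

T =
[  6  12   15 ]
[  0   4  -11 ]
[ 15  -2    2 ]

First compute PT:
[[ 57, -18, -112],
 [-123, -26, 199],
 [-39, -50, -51],
 [ 27,  22,  32]]
Now row reduce the product.
R2 ← R2 + (41/19)·R1: [0, -1232/19, -811/19]
R3 ← R3 + (13/19)·R1: [0, -1184/19, -2425/19]
R4 ← R4 − (9/19)·R1: [0, 580/19, 1616/19]
R3 ← R3 − (74/77)·R2: [0, 0, -6669/77]
R4 ← R4 + (145/308)·R2: [0, 0, 20007/308]
R4 ← R4 + (3/4)·R3: [0, 0, 0]
3 nonzero rows, so rank(PT) = 3.

3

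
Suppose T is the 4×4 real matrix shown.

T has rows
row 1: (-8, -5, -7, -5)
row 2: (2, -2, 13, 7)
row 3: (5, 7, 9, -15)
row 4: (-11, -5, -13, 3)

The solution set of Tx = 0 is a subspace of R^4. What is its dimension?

Row reduce to echelon form.
R2 ← R2 + (1/4)·R1: [0, -13/4, 45/4, 23/4]
R3 ← R3 + (5/8)·R1: [0, 31/8, 37/8, -145/8]
R4 ← R4 − (11/8)·R1: [0, 15/8, -27/8, 79/8]
R3 ← R3 + (31/26)·R2: [0, 0, 469/26, -293/26]
R4 ← R4 + (15/26)·R2: [0, 0, 81/26, 343/26]
R4 ← R4 − (81/469)·R3: [0, 0, 0, 7100/469]
4 nonzero rows, so rank(T) = 4.
T has 4 columns; by rank–nullity, nullity = 4 − 4 = 0.

0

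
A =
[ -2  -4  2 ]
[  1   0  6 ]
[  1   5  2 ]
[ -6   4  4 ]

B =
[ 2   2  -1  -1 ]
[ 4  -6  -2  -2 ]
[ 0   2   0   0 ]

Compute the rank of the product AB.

2

First compute AB:
[[-20,  24,  10,  10],
 [  2,  14,  -1,  -1],
 [ 22, -24, -11, -11],
 [  4, -28,  -2,  -2]]
Now row reduce the product.
R2 ← R2 + (1/10)·R1: [0, 82/5, 0, 0]
R3 ← R3 + (11/10)·R1: [0, 12/5, 0, 0]
R4 ← R4 + (1/5)·R1: [0, -116/5, 0, 0]
R3 ← R3 − (6/41)·R2: [0, 0, 0, 0]
R4 ← R4 + (58/41)·R2: [0, 0, 0, 0]
2 nonzero rows, so rank(AB) = 2.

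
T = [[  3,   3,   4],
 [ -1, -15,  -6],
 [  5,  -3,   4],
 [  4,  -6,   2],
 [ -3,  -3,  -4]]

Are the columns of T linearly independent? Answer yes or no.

no

Row reduce T to echelon form.
R2 ← R2 + (1/3)·R1: [0, -14, -14/3]
R3 ← R3 − (5/3)·R1: [0, -8, -8/3]
R4 ← R4 − (4/3)·R1: [0, -10, -10/3]
R5 ← R5 + R1: [0, 0, 0]
R3 ← R3 − (4/7)·R2: [0, 0, 0]
R4 ← R4 − (5/7)·R2: [0, 0, 0]
2 pivots among 3 columns.
Only 2 < 3 pivot columns, so the columns are linearly dependent.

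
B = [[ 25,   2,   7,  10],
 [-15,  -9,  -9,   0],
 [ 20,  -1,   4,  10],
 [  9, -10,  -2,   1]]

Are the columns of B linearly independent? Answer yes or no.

Row reduce B to echelon form.
R2 ← R2 + (3/5)·R1: [0, -39/5, -24/5, 6]
R3 ← R3 − (4/5)·R1: [0, -13/5, -8/5, 2]
R4 ← R4 − (9/25)·R1: [0, -268/25, -113/25, -13/5]
R3 ← R3 − (1/3)·R2: [0, 0, 0, 0]
R4 ← R4 − (268/195)·R2: [0, 0, 27/13, -141/13]
Swap R3 ↔ R4
3 pivots among 4 columns.
Only 3 < 4 pivot columns, so the columns are linearly dependent.

no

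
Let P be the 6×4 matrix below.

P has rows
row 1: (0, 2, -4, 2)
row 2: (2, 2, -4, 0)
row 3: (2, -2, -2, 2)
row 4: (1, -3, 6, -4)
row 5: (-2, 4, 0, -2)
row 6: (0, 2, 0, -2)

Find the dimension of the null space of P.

Row reduce to echelon form.
Swap R1 ↔ R2
R3 ← R3 − R1: [0, -4, 2, 2]
R4 ← R4 − (1/2)·R1: [0, -4, 8, -4]
R5 ← R5 + R1: [0, 6, -4, -2]
R3 ← R3 + (2)·R2: [0, 0, -6, 6]
R4 ← R4 + (2)·R2: [0, 0, 0, 0]
R5 ← R5 − (3)·R2: [0, 0, 8, -8]
R6 ← R6 − R2: [0, 0, 4, -4]
R5 ← R5 + (4/3)·R3: [0, 0, 0, 0]
R6 ← R6 + (2/3)·R3: [0, 0, 0, 0]
3 nonzero rows, so rank(P) = 3.
P has 4 columns; by rank–nullity, nullity = 4 − 3 = 1.

1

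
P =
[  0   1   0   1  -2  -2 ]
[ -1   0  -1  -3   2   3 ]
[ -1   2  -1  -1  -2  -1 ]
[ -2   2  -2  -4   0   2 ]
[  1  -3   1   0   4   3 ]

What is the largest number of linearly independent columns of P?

2

Row reduce to echelon form.
Swap R1 ↔ R2
R3 ← R3 − R1: [0, 2, 0, 2, -4, -4]
R4 ← R4 − (2)·R1: [0, 2, 0, 2, -4, -4]
R5 ← R5 + R1: [0, -3, 0, -3, 6, 6]
R3 ← R3 − (2)·R2: [0, 0, 0, 0, 0, 0]
R4 ← R4 − (2)·R2: [0, 0, 0, 0, 0, 0]
R5 ← R5 + (3)·R2: [0, 0, 0, 0, 0, 0]
Echelon form has 2 nonzero rows, so rank(P) = 2.
The rank gives the maximum number of linearly independent columns: 2.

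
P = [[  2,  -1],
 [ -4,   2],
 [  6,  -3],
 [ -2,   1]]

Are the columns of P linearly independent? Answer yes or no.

no

Row reduce P to echelon form.
R2 ← R2 + (2)·R1: [0, 0]
R3 ← R3 − (3)·R1: [0, 0]
R4 ← R4 + R1: [0, 0]
1 pivot among 2 columns.
Only 1 < 2 pivot columns, so the columns are linearly dependent.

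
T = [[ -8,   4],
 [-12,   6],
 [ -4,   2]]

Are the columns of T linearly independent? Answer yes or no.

Row reduce T to echelon form.
R2 ← R2 − (3/2)·R1: [0, 0]
R3 ← R3 − (1/2)·R1: [0, 0]
1 pivot among 2 columns.
Only 1 < 2 pivot columns, so the columns are linearly dependent.

no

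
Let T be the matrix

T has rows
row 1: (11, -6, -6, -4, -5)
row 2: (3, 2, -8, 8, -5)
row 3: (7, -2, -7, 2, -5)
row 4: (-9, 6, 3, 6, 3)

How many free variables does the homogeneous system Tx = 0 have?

3

Row reduce to echelon form.
R2 ← R2 − (3/11)·R1: [0, 40/11, -70/11, 100/11, -40/11]
R3 ← R3 − (7/11)·R1: [0, 20/11, -35/11, 50/11, -20/11]
R4 ← R4 + (9/11)·R1: [0, 12/11, -21/11, 30/11, -12/11]
R3 ← R3 − (1/2)·R2: [0, 0, 0, 0, 0]
R4 ← R4 − (3/10)·R2: [0, 0, 0, 0, 0]
2 nonzero rows, so rank(T) = 2.
T has 5 columns; by rank–nullity, nullity = 5 − 2 = 3.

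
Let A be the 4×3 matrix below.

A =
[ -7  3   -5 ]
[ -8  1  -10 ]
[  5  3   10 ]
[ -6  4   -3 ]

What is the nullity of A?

0

Row reduce to echelon form.
R2 ← R2 − (8/7)·R1: [0, -17/7, -30/7]
R3 ← R3 + (5/7)·R1: [0, 36/7, 45/7]
R4 ← R4 − (6/7)·R1: [0, 10/7, 9/7]
R3 ← R3 + (36/17)·R2: [0, 0, -45/17]
R4 ← R4 + (10/17)·R2: [0, 0, -21/17]
R4 ← R4 − (7/15)·R3: [0, 0, 0]
3 nonzero rows, so rank(A) = 3.
A has 3 columns; by rank–nullity, nullity = 3 − 3 = 0.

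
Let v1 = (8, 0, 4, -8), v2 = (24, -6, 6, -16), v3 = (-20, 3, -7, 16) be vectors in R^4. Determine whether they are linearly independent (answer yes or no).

no

Form the matrix with these vectors as rows and row reduce.
R2 ← R2 − (3)·R1: [0, -6, -6, 8]
R3 ← R3 + (5/2)·R1: [0, 3, 3, -4]
R3 ← R3 + (1/2)·R2: [0, 0, 0, 0]
2 nonzero rows, so the 3 vectors span a space of dimension 2.
Since 2 < 3, the vectors are linearly dependent.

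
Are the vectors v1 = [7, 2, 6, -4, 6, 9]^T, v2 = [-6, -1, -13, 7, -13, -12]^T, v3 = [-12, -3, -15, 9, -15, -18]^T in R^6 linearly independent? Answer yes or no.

no

Form the matrix with these vectors as rows and row reduce.
R2 ← R2 + (6/7)·R1: [0, 5/7, -55/7, 25/7, -55/7, -30/7]
R3 ← R3 + (12/7)·R1: [0, 3/7, -33/7, 15/7, -33/7, -18/7]
R3 ← R3 − (3/5)·R2: [0, 0, 0, 0, 0, 0]
2 nonzero rows, so the 3 vectors span a space of dimension 2.
Since 2 < 3, the vectors are linearly dependent.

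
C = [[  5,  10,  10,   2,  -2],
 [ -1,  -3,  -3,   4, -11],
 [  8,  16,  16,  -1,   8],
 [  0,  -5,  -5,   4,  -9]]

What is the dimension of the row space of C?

3

Row reduce to echelon form.
R2 ← R2 + (1/5)·R1: [0, -1, -1, 22/5, -57/5]
R3 ← R3 − (8/5)·R1: [0, 0, 0, -21/5, 56/5]
R4 ← R4 − (5)·R2: [0, 0, 0, -18, 48]
R4 ← R4 − (30/7)·R3: [0, 0, 0, 0, 0]
Echelon form has 3 nonzero rows, so rank(C) = 3.
The row space has dimension equal to the rank: 3.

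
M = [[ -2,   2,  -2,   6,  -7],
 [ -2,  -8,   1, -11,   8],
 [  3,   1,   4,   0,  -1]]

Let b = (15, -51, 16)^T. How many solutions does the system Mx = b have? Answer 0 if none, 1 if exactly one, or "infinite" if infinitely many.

infinite

Row reduce the augmented matrix [M | b].
R2 ← R2 − R1: [0, -10, 3, -17, 15, -66]
R3 ← R3 + (3/2)·R1: [0, 4, 1, 9, -23/2, 77/2]
R3 ← R3 + (2/5)·R2: [0, 0, 11/5, 11/5, -11/2, 121/10]
The echelon form has 3 nonzero rows, and every pivot lies in the first 5 columns, so rank(M) = rank([M|b]) = 3.
The system is consistent.
rank = 3 < 5 unknowns, so there are infinitely many solutions.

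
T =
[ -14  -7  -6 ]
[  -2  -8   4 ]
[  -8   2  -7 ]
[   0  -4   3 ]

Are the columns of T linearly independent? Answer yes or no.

yes

Row reduce T to echelon form.
R2 ← R2 − (1/7)·R1: [0, -7, 34/7]
R3 ← R3 − (4/7)·R1: [0, 6, -25/7]
R3 ← R3 + (6/7)·R2: [0, 0, 29/49]
R4 ← R4 − (4/7)·R2: [0, 0, 11/49]
R4 ← R4 − (11/29)·R3: [0, 0, 0]
3 pivots among 3 columns.
Every column is a pivot column, so the columns are linearly independent.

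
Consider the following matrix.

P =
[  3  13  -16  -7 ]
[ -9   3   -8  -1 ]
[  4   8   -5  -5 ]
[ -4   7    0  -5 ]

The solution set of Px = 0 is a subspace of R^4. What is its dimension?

1

Row reduce to echelon form.
R2 ← R2 + (3)·R1: [0, 42, -56, -22]
R3 ← R3 − (4/3)·R1: [0, -28/3, 49/3, 13/3]
R4 ← R4 + (4/3)·R1: [0, 73/3, -64/3, -43/3]
R3 ← R3 + (2/9)·R2: [0, 0, 35/9, -5/9]
R4 ← R4 − (73/126)·R2: [0, 0, 100/9, -100/63]
R4 ← R4 − (20/7)·R3: [0, 0, 0, 0]
3 nonzero rows, so rank(P) = 3.
P has 4 columns; by rank–nullity, nullity = 4 − 3 = 1.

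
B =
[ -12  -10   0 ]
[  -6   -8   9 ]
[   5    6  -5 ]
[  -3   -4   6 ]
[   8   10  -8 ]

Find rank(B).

Row reduce to echelon form.
R2 ← R2 − (1/2)·R1: [0, -3, 9]
R3 ← R3 + (5/12)·R1: [0, 11/6, -5]
R4 ← R4 − (1/4)·R1: [0, -3/2, 6]
R5 ← R5 + (2/3)·R1: [0, 10/3, -8]
R3 ← R3 + (11/18)·R2: [0, 0, 1/2]
R4 ← R4 − (1/2)·R2: [0, 0, 3/2]
R5 ← R5 + (10/9)·R2: [0, 0, 2]
R4 ← R4 − (3)·R3: [0, 0, 0]
R5 ← R5 − (4)·R3: [0, 0, 0]
Echelon form has 3 nonzero rows, so rank(B) = 3.

3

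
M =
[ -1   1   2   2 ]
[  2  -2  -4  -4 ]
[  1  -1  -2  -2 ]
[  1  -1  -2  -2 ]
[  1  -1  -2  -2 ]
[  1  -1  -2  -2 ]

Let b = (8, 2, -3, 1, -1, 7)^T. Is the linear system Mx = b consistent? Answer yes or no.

Row reduce the augmented matrix [M | b].
R2 ← R2 + (2)·R1: [0, 0, 0, 0, 18]
R3 ← R3 + R1: [0, 0, 0, 0, 5]
R4 ← R4 + R1: [0, 0, 0, 0, 9]
R5 ← R5 + R1: [0, 0, 0, 0, 7]
R6 ← R6 + R1: [0, 0, 0, 0, 15]
R3 ← R3 − (5/18)·R2: [0, 0, 0, 0, 0]
R4 ← R4 − (1/2)·R2: [0, 0, 0, 0, 0]
R5 ← R5 − (7/18)·R2: [0, 0, 0, 0, 0]
R6 ← R6 − (5/6)·R2: [0, 0, 0, 0, 0]
The echelon form has 2 nonzero rows; the last pivot sits in the augmented column, so rank(M) = 1 but rank([M|b]) = 2.
Since the ranks differ, the system is inconsistent.

no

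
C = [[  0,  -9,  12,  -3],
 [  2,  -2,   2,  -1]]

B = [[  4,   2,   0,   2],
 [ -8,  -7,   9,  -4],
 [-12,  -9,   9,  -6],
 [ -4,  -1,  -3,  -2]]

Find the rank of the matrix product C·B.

First compute CB:
[[-60, -42,  36, -30],
 [  4,   1,   3,   2]]
Now row reduce the product.
R2 ← R2 + (1/15)·R1: [0, -9/5, 27/5, 0]
2 nonzero rows, so rank(CB) = 2.

2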